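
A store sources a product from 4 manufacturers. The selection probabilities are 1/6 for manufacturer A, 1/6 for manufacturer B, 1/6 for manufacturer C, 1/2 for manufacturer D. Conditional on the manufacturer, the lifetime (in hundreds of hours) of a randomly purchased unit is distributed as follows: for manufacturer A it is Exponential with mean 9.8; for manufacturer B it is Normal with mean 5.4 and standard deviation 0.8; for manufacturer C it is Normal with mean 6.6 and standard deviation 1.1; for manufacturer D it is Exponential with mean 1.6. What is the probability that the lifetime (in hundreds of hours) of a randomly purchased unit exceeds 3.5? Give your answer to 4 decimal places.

0.5042

Conditional on each manufacturer, P(X > 3.5): A: 0.699673; B: 0.991226; C: 0.997585; D: 0.112197.
By total probability, P(X > 3.5) = 0.166667·0.699673 + 0.166667·0.991226 + 0.166667·0.997585 + 0.5·0.112197 = 0.504179.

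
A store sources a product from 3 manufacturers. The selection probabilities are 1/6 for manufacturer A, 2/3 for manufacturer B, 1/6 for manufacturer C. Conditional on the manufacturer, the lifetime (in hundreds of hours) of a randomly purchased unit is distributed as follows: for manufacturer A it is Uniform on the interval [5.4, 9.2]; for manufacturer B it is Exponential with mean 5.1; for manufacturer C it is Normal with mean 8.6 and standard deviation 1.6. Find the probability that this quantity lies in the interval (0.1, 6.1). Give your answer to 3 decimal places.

Conditional on each manufacturer, P(0.1 < X < 6.1): A: 0.184211; B: 0.678205; C: 0.0590851.
By total probability, P(0.1 < X < 6.1) = 0.166667·0.184211 + 0.666667·0.678205 + 0.166667·0.0590851 = 0.492686.

0.493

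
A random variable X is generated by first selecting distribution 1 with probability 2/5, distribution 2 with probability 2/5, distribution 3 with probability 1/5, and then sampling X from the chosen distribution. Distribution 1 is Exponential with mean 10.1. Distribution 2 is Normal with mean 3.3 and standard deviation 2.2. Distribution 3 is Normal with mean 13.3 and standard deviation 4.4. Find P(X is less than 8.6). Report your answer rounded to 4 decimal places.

Conditional on each component, P(X < 8.6): 1: 0.573219; 2: 0.992004; 3: 0.142719.
By total probability, P(X < 8.6) = 0.4·0.573219 + 0.4·0.992004 + 0.2·0.142719 = 0.654633.

0.6546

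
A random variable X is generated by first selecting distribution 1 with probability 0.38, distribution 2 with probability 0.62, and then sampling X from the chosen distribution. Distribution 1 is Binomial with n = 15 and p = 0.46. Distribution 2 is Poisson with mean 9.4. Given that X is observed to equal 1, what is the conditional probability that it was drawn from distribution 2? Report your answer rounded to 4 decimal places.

Likelihoods P(X=1 | ·): 1: 0.00123698; 2: 0.000777606.
Posterior ∝ prior × likelihood. Numerator for 2: 0.62·0.000777606 = 0.000482116.
Normalizing constant: 0.38·0.00123698 + 0.62·0.000777606 = 0.000952167.
P(2 | observation) = 0.000482116 / 0.000952167 = 0.506335.

0.5063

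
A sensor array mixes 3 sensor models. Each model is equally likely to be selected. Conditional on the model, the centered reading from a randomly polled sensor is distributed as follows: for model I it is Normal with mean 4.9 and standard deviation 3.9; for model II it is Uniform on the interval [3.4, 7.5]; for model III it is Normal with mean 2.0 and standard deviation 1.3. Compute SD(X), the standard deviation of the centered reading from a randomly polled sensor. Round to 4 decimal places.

Per component, I: μ=4.9, E[X²]=39.22; II: μ=5.45, E[X²]=31.1033; III: μ=2, E[X²]=5.69.
E[X] = 0.333333·4.9 + 0.333333·5.45 + 0.333333·2 = 4.11667.
E[X²] = 0.333333·39.22 + 0.333333·31.1033 + 0.333333·5.69 = 25.3378.
Var(X) = E[X²] − (E[X])² = 25.3378 − 16.9469 = 8.39083.
SD(X) = √8.39083 = 2.89669.

2.8967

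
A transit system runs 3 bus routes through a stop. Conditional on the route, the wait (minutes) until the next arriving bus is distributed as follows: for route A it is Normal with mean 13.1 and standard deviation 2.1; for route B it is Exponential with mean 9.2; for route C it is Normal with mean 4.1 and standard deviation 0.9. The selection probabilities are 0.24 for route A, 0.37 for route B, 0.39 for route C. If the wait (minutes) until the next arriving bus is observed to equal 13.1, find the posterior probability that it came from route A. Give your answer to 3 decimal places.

Likelihoods f(13.1 | ·): A: 0.189973; B: 0.0261707; C: 8.54955e-23.
Posterior ∝ prior × likelihood. Numerator for A: 0.24·0.189973 = 0.0455934.
Normalizing constant: 0.24·0.189973 + 0.37·0.0261707 + 0.39·8.54955e-23 = 0.0552765.
P(A | observation) = 0.0455934 / 0.0552765 = 0.824824.

0.825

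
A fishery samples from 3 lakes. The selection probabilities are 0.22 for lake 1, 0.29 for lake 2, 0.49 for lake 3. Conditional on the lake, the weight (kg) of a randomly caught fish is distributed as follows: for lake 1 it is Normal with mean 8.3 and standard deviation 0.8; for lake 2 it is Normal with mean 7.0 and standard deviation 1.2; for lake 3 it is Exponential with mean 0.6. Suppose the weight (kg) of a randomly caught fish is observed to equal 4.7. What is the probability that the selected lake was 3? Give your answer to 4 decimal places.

Likelihoods f(4.7 | ·): 1: 1.99797e-05; 2: 0.0529681; 3: 0.000660504.
Posterior ∝ prior × likelihood. Numerator for 3: 0.49·0.000660504 = 0.000323647.
Normalizing constant: 0.22·1.99797e-05 + 0.29·0.0529681 + 0.49·0.000660504 = 0.0156888.
P(3 | observation) = 0.000323647 / 0.0156888 = 0.0206292.

0.0206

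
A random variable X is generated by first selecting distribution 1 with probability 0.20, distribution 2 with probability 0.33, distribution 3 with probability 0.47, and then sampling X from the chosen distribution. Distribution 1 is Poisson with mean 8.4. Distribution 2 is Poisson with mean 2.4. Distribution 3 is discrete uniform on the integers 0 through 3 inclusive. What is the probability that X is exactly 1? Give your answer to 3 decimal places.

Conditional on each component, P(X = 1): 1: 0.00188889; 2: 0.217723; 3: 0.25.
By total probability, P(X = 1) = 0.2·0.00188889 + 0.33·0.217723 + 0.47·0.25 = 0.189726.

0.190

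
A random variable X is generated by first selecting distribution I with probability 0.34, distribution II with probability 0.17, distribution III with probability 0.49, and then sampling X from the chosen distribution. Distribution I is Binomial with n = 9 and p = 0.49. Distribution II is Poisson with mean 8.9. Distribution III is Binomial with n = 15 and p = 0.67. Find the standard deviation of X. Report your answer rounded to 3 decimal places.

Per component, I: μ=4.41, E[X²]=21.6972; II: μ=8.9, E[X²]=88.11; III: μ=10.05, E[X²]=104.319.
E[X] = 0.34·4.41 + 0.17·8.9 + 0.49·10.05 = 7.9369.
E[X²] = 0.34·21.6972 + 0.17·88.11 + 0.49·104.319 = 73.4721.
Var(X) = E[X²] − (E[X])² = 73.4721 − 62.9944 = 10.4777.
SD(X) = √10.4777 = 3.23692.

3.237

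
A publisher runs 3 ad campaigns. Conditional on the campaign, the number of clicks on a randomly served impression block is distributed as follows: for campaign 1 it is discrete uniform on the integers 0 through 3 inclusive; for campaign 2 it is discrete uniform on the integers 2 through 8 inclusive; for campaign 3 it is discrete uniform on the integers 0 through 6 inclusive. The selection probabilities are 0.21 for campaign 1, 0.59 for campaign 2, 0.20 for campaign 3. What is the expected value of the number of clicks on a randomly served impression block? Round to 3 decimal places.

3.865

Component means — 1: 1.5; 2: 5; 3: 3.
E[X] = 0.21·1.5 + 0.59·5 + 0.2·3 = 3.865.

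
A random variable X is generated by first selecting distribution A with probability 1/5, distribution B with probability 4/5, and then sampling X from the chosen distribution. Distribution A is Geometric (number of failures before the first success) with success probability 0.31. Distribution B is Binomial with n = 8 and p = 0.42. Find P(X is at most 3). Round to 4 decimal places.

0.5925

Conditional on each component, P(X ≤ 3): A: 0.773329; B: 0.547341.
By total probability, P(X ≤ 3) = 0.2·0.773329 + 0.8·0.547341 = 0.592539.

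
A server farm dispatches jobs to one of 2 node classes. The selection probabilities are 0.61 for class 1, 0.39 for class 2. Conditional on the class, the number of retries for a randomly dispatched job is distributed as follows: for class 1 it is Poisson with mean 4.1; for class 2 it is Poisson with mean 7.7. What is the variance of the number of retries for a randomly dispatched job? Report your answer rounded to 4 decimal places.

Per component, 1: μ=4.1, E[X²]=20.91; 2: μ=7.7, E[X²]=66.99.
E[X] = 0.61·4.1 + 0.39·7.7 = 5.504.
E[X²] = 0.61·20.91 + 0.39·66.99 = 38.8812.
Var(X) = E[X²] − (E[X])² = 38.8812 − 30.294 = 8.58718.

8.5872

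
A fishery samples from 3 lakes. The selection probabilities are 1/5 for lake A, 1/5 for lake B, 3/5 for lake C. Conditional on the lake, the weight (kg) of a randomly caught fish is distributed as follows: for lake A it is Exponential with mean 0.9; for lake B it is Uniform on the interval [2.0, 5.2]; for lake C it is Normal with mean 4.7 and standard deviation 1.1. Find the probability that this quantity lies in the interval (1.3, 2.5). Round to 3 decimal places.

Conditional on each lake, P(1.3 < X < 2.5): A: 0.173701; B: 0.15625; C: 0.0217524.
By total probability, P(1.3 < X < 2.5) = 0.2·0.173701 + 0.2·0.15625 + 0.6·0.0217524 = 0.0790416.

0.079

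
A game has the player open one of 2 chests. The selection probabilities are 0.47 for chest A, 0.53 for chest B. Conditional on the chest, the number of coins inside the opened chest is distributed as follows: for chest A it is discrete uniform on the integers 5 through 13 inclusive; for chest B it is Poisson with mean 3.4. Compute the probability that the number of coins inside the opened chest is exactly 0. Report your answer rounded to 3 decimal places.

0.018

Conditional on each chest, P(X = 0): A: 0; B: 0.0333733.
By total probability, P(X = 0) = 0.47·0 + 0.53·0.0333733 = 0.0176878.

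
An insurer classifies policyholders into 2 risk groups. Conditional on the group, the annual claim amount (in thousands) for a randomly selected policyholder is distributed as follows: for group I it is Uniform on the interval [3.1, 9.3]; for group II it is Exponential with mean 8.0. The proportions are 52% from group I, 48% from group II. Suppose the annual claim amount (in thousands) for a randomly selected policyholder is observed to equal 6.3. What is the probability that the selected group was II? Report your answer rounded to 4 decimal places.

0.2456

Likelihoods f(6.3 | ·): I: 0.16129; II: 0.0568726.
Posterior ∝ prior × likelihood. Numerator for II: 0.48·0.0568726 = 0.0272988.
Normalizing constant: 0.52·0.16129 + 0.48·0.0568726 = 0.11117.
P(II | observation) = 0.0272988 / 0.11117 = 0.24556.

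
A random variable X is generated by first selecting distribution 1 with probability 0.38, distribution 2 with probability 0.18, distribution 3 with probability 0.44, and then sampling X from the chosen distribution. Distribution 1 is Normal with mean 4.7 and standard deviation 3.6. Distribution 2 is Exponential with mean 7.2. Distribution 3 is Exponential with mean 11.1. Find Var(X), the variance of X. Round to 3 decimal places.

Per component, 1: μ=4.7, E[X²]=35.05; 2: μ=7.2, E[X²]=103.68; 3: μ=11.1, E[X²]=246.42.
E[X] = 0.38·4.7 + 0.18·7.2 + 0.44·11.1 = 7.966.
E[X²] = 0.38·35.05 + 0.18·103.68 + 0.44·246.42 = 140.406.
Var(X) = E[X²] − (E[X])² = 140.406 − 63.4572 = 76.949.

76.949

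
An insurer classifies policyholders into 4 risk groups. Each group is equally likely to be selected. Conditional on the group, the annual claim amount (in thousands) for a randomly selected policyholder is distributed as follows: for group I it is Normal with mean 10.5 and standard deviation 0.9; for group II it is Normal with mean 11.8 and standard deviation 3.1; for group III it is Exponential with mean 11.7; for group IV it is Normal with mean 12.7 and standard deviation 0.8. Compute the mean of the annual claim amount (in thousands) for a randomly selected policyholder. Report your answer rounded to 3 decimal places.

Component means — I: 10.5; II: 11.8; III: 11.7; IV: 12.7.
E[X] = 0.25·10.5 + 0.25·11.8 + 0.25·11.7 + 0.25·12.7 = 11.675.

11.675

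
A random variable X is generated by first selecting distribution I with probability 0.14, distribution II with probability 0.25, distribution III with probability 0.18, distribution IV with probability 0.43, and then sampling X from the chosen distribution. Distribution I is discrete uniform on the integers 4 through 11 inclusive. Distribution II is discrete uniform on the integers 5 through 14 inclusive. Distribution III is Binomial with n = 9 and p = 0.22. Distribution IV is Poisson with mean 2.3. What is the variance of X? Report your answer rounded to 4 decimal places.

Per component, I: μ=7.5, E[X²]=61.5; II: μ=9.5, E[X²]=98.5; III: μ=1.98, E[X²]=5.4648; IV: μ=2.3, E[X²]=7.59.
E[X] = 0.14·7.5 + 0.25·9.5 + 0.18·1.98 + 0.43·2.3 = 4.7704.
E[X²] = 0.14·61.5 + 0.25·98.5 + 0.18·5.4648 + 0.43·7.59 = 37.4824.
Var(X) = E[X²] − (E[X])² = 37.4824 − 22.7567 = 14.7256.

14.7256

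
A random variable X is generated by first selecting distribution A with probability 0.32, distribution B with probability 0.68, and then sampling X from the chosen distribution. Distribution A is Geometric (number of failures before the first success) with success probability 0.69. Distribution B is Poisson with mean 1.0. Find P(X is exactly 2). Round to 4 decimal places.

0.1463

Conditional on each component, P(X = 2): A: 0.066309; B: 0.18394.
By total probability, P(X = 2) = 0.32·0.066309 + 0.68·0.18394 = 0.146298.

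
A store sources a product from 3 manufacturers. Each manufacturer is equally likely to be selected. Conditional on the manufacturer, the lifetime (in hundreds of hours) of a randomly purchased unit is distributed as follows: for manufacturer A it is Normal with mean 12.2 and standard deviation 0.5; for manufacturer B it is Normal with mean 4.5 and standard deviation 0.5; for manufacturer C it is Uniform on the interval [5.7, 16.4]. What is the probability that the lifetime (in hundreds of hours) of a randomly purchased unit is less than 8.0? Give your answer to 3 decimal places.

0.405

Conditional on each manufacturer, P(X < 8.0): A: 0; B: 1; C: 0.214953.
By total probability, P(X < 8.0) = 0.333333·0 + 0.333333·1 + 0.333333·0.214953 = 0.404984.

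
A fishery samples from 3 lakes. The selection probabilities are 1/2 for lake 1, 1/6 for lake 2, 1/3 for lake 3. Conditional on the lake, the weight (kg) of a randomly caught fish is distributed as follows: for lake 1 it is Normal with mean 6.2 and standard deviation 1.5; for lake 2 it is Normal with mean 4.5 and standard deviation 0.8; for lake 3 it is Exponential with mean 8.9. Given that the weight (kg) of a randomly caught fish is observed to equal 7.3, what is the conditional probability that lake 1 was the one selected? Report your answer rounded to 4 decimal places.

Likelihoods f(7.3 | ·): 1: 0.203255; 2: 0.00109085; 3: 0.0494756.
Posterior ∝ prior × likelihood. Numerator for 1: 0.5·0.203255 = 0.101628.
Normalizing constant: 0.5·0.203255 + 0.166667·0.00109085 + 0.333333·0.0494756 = 0.118301.
P(1 | observation) = 0.101628 / 0.118301 = 0.859058.

0.8591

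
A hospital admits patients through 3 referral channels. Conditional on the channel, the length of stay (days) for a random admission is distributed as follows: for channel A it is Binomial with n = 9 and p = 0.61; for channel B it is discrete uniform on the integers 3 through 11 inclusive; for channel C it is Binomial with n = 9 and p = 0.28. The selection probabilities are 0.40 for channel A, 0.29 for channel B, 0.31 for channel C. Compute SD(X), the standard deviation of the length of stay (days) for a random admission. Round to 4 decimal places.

Per component, A: μ=5.49, E[X²]=32.2812; B: μ=7, E[X²]=55.6667; C: μ=2.52, E[X²]=8.1648.
E[X] = 0.4·5.49 + 0.29·7 + 0.31·2.52 = 5.0072.
E[X²] = 0.4·32.2812 + 0.29·55.6667 + 0.31·8.1648 = 31.5869.
Var(X) = E[X²] − (E[X])² = 31.5869 − 25.0721 = 6.51485.
SD(X) = √6.51485 = 2.55242.

2.5524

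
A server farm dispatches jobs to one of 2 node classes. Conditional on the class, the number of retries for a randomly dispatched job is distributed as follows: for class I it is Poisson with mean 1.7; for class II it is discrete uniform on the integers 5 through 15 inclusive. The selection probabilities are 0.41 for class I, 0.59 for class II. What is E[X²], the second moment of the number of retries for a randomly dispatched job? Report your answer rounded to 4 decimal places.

For each component E[X²] = Var + (mean)², giving I: 4.59; II: 110.
Overall E[X²] = 0.41·4.59 + 0.59·110 = 66.7819.

66.7819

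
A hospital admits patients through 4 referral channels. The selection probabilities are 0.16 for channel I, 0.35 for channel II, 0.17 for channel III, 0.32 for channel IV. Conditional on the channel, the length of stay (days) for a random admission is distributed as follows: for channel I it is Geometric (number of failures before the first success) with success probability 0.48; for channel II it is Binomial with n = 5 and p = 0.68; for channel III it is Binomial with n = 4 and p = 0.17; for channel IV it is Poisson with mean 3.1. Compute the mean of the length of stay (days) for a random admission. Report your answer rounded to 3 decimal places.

Component means — I: 1.08333; II: 3.4; III: 0.68; IV: 3.1.
E[X] = 0.16·1.08333 + 0.35·3.4 + 0.17·0.68 + 0.32·3.1 = 2.47093.

2.471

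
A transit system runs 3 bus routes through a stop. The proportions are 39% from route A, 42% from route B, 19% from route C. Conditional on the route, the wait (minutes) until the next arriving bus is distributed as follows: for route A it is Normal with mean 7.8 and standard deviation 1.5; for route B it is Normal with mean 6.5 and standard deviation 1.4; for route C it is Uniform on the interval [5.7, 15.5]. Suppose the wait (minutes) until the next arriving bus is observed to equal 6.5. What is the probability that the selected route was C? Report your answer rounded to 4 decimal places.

Likelihoods f(6.5 | ·): A: 0.182691; B: 0.284959; C: 0.102041.
Posterior ∝ prior × likelihood. Numerator for C: 0.19·0.102041 = 0.0193878.
Normalizing constant: 0.39·0.182691 + 0.42·0.284959 + 0.19·0.102041 = 0.21032.
P(C | observation) = 0.0193878 / 0.21032 = 0.0921822.

0.0922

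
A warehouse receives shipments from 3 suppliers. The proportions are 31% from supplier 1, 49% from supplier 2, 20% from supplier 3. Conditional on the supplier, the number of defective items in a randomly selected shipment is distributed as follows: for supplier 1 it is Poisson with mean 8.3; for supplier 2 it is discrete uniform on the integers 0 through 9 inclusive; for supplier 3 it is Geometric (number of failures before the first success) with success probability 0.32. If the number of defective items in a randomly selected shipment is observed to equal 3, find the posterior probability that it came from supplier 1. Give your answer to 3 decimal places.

Likelihoods P(X=3 | ·): 1: 0.0236831; 2: 0.1; 3: 0.100618.
Posterior ∝ prior × likelihood. Numerator for 1: 0.31·0.0236831 = 0.00734177.
Normalizing constant: 0.31·0.0236831 + 0.49·0.1 + 0.2·0.100618 = 0.0764654.
P(1 | observation) = 0.00734177 / 0.0764654 = 0.0960142.

0.096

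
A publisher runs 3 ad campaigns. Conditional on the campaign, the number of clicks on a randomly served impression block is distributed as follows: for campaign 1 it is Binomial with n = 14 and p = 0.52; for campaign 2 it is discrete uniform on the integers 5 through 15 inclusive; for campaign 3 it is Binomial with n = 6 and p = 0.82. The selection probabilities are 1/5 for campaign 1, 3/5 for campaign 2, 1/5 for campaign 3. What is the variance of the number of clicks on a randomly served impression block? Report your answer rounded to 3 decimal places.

Per component, 1: μ=7.28, E[X²]=56.4928; 2: μ=10, E[X²]=110; 3: μ=4.92, E[X²]=25.092.
E[X] = 0.2·7.28 + 0.6·10 + 0.2·4.92 = 8.44.
E[X²] = 0.2·56.4928 + 0.6·110 + 0.2·25.092 = 82.317.
Var(X) = E[X²] − (E[X])² = 82.317 − 71.2336 = 11.0834.

11.083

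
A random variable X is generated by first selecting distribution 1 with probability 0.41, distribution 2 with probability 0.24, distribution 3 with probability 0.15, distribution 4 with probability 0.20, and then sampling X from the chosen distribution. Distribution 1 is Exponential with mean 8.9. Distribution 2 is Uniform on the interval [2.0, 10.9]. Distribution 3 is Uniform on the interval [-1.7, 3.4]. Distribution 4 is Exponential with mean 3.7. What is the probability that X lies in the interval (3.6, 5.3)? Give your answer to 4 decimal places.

Conditional on each component, P(3.6 < X < 5.3): 1: 0.11603; 2: 0.191011; 3: 0; 4: 0.13923.
By total probability, P(3.6 < X < 5.3) = 0.41·0.11603 + 0.24·0.191011 + 0.15·0 + 0.2·0.13923 = 0.121261.

0.1213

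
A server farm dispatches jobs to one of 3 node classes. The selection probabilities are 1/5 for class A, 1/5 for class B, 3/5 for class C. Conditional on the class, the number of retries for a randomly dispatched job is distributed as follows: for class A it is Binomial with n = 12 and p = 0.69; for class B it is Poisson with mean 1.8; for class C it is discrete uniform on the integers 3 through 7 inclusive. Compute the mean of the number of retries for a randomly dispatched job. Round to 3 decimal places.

Component means — A: 8.28; B: 1.8; C: 5.
E[X] = 0.2·8.28 + 0.2·1.8 + 0.6·5 = 5.016.

5.016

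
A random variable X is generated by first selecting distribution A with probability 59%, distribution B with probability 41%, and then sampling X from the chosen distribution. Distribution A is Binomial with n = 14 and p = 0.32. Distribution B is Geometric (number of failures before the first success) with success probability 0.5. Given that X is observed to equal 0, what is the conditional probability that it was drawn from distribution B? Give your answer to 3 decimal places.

0.987

Likelihoods P(X=0 | ·): A: 0.00451986; B: 0.5.
Posterior ∝ prior × likelihood. Numerator for B: 0.41·0.5 = 0.205.
Normalizing constant: 0.59·0.00451986 + 0.41·0.5 = 0.207667.
P(B | observation) = 0.205 / 0.207667 = 0.987159.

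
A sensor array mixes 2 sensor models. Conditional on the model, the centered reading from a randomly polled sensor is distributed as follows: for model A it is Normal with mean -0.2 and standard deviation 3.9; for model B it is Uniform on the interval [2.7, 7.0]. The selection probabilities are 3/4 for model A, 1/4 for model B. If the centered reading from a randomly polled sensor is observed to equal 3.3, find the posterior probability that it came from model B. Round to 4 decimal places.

0.5313

Likelihoods f(3.3 | ·): A: 0.0683844; B: 0.232558.
Posterior ∝ prior × likelihood. Numerator for B: 0.25·0.232558 = 0.0581395.
Normalizing constant: 0.75·0.0683844 + 0.25·0.232558 = 0.109428.
P(B | observation) = 0.0581395 / 0.109428 = 0.531305.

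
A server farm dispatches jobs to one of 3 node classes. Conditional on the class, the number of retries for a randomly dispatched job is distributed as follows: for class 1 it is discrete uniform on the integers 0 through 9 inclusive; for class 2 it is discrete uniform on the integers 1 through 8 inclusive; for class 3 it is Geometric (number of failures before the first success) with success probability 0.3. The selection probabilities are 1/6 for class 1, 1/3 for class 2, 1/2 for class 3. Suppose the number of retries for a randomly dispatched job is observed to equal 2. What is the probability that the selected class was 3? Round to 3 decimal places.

Likelihoods P(X=2 | ·): 1: 0.1; 2: 0.125; 3: 0.147.
Posterior ∝ prior × likelihood. Numerator for 3: 0.5·0.147 = 0.0735.
Normalizing constant: 0.166667·0.1 + 0.333333·0.125 + 0.5·0.147 = 0.131833.
P(3 | observation) = 0.0735 / 0.131833 = 0.557522.

0.558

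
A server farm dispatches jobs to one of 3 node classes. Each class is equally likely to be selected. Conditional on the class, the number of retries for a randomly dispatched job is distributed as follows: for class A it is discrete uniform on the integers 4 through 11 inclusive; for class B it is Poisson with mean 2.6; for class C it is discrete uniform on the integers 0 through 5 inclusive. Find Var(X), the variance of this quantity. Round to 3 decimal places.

9.036

Per component, A: μ=7.5, E[X²]=61.5; B: μ=2.6, E[X²]=9.36; C: μ=2.5, E[X²]=9.16667.
E[X] = 0.333333·7.5 + 0.333333·2.6 + 0.333333·2.5 = 4.2.
E[X²] = 0.333333·61.5 + 0.333333·9.36 + 0.333333·9.16667 = 26.6756.
Var(X) = E[X²] − (E[X])² = 26.6756 − 17.64 = 9.03556.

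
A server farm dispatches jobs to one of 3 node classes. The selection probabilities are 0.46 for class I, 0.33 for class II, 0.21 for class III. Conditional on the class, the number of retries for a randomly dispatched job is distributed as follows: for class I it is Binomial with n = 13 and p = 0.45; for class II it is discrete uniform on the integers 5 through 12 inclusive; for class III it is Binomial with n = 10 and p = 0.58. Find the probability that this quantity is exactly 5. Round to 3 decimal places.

0.178

Conditional on each class, P(X = 5): I: 0.198858; II: 0.125; III: 0.216166.
By total probability, P(X = 5) = 0.46·0.198858 + 0.33·0.125 + 0.21·0.216166 = 0.178119.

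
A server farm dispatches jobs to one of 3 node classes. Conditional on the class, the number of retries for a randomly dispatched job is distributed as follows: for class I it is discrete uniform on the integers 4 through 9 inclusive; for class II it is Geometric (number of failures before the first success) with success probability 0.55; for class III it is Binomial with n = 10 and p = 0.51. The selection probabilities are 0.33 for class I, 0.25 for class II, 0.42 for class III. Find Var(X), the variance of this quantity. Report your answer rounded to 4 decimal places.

Per component, I: μ=6.5, E[X²]=45.1667; II: μ=0.818182, E[X²]=2.15702; III: μ=5.1, E[X²]=28.509.
E[X] = 0.33·6.5 + 0.25·0.818182 + 0.42·5.1 = 4.49155.
E[X²] = 0.33·45.1667 + 0.25·2.15702 + 0.42·28.509 = 27.418.
Var(X) = E[X²] − (E[X])² = 27.418 − 20.174 = 7.24406.

7.2441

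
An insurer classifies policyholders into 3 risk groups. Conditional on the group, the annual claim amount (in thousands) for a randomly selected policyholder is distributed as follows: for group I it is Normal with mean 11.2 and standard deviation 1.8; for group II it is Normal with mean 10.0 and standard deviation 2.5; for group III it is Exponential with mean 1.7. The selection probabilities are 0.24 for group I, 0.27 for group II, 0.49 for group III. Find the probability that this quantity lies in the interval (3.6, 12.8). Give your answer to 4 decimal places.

0.4869

Conditional on each group, P(3.6 < X < 12.8): I: 0.812957; II: 0.86341; III: 0.119777.
By total probability, P(3.6 < X < 12.8) = 0.24·0.812957 + 0.27·0.86341 + 0.49·0.119777 = 0.486921.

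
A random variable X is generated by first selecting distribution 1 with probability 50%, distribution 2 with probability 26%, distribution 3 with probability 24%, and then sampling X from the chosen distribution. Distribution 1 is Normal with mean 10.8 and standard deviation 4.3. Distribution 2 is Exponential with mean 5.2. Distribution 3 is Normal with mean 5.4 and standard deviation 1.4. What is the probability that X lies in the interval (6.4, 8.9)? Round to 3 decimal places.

Conditional on each component, P(6.4 < X < 8.9): 1: 0.176202; 2: 0.11148; 3: 0.231316.
By total probability, P(6.4 < X < 8.9) = 0.5·0.176202 + 0.26·0.11148 + 0.24·0.231316 = 0.172601.

0.173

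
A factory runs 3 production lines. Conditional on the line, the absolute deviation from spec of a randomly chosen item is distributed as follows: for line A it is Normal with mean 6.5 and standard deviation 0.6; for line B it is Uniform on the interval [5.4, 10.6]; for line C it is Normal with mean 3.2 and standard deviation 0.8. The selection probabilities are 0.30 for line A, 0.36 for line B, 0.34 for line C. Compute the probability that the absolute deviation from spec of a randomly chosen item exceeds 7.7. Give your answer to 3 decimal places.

0.208

Conditional on each line, P(X > 7.7): A: 0.0227501; B: 0.557692; C: 9.2754e-09.
By total probability, P(X > 7.7) = 0.3·0.0227501 + 0.36·0.557692 + 0.34·9.2754e-09 = 0.207594.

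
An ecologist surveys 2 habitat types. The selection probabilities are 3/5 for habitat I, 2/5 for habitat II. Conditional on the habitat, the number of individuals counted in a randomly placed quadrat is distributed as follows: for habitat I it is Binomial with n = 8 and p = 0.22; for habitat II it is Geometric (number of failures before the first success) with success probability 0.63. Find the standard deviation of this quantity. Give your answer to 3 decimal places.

Per component, I: μ=1.76, E[X²]=4.4704; II: μ=0.587302, E[X²]=1.27715.
E[X] = 0.6·1.76 + 0.4·0.587302 = 1.29092.
E[X²] = 0.6·4.4704 + 0.4·1.27715 = 3.1931.
Var(X) = E[X²] − (E[X])² = 3.1931 − 1.66648 = 1.52662.
SD(X) = √1.52662 = 1.23557.

1.236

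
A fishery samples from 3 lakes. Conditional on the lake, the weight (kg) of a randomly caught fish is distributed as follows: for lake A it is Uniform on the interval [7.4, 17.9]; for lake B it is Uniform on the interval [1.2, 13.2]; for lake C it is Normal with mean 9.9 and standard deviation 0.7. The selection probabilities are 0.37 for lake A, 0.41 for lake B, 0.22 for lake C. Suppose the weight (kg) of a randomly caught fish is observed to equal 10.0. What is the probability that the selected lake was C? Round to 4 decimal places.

0.6413

Likelihoods f(10.0 | ·): A: 0.0952381; B: 0.0833333; C: 0.564132.
Posterior ∝ prior × likelihood. Numerator for C: 0.22·0.564132 = 0.124109.
Normalizing constant: 0.37·0.0952381 + 0.41·0.0833333 + 0.22·0.564132 = 0.193514.
P(C | observation) = 0.124109 / 0.193514 = 0.641344.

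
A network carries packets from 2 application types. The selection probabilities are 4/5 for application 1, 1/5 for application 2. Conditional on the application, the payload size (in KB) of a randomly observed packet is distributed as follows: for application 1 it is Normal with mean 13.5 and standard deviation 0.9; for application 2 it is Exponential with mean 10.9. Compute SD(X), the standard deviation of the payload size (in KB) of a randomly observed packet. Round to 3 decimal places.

5.049

Per component, 1: μ=13.5, E[X²]=183.06; 2: μ=10.9, E[X²]=237.62.
E[X] = 0.8·13.5 + 0.2·10.9 = 12.98.
E[X²] = 0.8·183.06 + 0.2·237.62 = 193.972.
Var(X) = E[X²] − (E[X])² = 193.972 − 168.48 = 25.4916.
SD(X) = √25.4916 = 5.04892.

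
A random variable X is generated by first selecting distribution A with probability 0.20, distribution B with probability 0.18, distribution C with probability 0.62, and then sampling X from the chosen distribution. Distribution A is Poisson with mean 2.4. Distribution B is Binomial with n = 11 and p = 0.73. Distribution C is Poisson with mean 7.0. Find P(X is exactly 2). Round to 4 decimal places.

Conditional on each component, P(X = 2): A: 0.261268; B: 0.000223502; C: 0.0223411.
By total probability, P(X = 2) = 0.2·0.261268 + 0.18·0.000223502 + 0.62·0.0223411 = 0.0661453.

0.0661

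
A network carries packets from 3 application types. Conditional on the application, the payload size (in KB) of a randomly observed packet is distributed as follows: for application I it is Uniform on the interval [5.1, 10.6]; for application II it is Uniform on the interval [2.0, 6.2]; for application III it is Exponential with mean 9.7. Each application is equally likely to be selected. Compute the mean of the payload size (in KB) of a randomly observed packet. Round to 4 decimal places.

7.2167

Component means — I: 7.85; II: 4.1; III: 9.7.
E[X] = 0.333333·7.85 + 0.333333·4.1 + 0.333333·9.7 = 7.21667.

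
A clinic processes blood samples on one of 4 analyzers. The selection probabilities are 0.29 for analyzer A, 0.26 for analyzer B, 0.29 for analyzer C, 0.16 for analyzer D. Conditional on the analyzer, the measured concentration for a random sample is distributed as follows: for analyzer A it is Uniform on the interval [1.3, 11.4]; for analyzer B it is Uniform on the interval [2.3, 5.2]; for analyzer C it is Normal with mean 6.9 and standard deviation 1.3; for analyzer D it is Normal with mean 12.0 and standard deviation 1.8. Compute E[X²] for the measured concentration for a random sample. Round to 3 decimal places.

55.853

For each component E[X²] = Var + (mean)², giving A: 48.8233; B: 14.7633; C: 49.3; D: 147.24.
Overall E[X²] = 0.29·48.8233 + 0.26·14.7633 + 0.29·49.3 + 0.16·147.24 = 55.8526.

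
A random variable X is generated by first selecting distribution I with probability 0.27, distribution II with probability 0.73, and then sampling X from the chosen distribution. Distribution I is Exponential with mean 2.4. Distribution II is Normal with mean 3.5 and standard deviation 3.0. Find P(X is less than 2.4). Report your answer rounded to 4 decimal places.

0.4312

Conditional on each component, P(X < 2.4): I: 0.632121; II: 0.356934.
By total probability, P(X < 2.4) = 0.27·0.632121 + 0.73·0.356934 = 0.431234.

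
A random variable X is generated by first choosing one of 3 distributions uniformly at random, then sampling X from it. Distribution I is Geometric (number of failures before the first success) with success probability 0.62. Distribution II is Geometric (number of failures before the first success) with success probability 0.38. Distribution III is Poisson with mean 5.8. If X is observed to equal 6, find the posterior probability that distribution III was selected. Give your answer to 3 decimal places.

0.872

Likelihoods P(X=6 | ·): I: 0.00186678; II: 0.0215841; III: 0.160076.
Posterior ∝ prior × likelihood. Numerator for III: 0.333333·0.160076 = 0.0533588.
Normalizing constant: 0.333333·0.00186678 + 0.333333·0.0215841 + 0.333333·0.160076 = 0.0611758.
P(III | observation) = 0.0533588 / 0.0611758 = 0.872221.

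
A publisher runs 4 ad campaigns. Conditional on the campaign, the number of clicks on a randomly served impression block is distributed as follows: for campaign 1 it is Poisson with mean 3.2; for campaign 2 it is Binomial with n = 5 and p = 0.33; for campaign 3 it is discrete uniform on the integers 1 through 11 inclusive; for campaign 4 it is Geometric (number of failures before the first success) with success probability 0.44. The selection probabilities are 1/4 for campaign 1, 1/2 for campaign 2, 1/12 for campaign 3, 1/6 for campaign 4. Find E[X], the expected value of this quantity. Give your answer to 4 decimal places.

2.3371

Component means — 1: 3.2; 2: 1.65; 3: 6; 4: 1.27273.
E[X] = 0.25·3.2 + 0.5·1.65 + 0.0833333·6 + 0.166667·1.27273 = 2.33712.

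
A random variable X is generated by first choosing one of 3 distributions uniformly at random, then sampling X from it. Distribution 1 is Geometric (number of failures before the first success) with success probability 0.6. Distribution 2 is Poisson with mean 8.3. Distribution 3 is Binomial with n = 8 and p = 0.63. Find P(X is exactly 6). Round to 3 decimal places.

Conditional on each component, P(X = 6): 1: 0.0024576; 2: 0.112847; 3: 0.239665.
By total probability, P(X = 6) = 0.333333·0.0024576 + 0.333333·0.112847 + 0.333333·0.239665 = 0.118323.

0.118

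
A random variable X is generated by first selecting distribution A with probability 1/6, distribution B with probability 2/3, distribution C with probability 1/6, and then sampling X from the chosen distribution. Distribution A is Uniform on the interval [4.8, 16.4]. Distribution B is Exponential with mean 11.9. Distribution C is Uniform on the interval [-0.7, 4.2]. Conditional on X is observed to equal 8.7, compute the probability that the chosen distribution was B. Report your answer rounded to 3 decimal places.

Likelihoods f(8.7 | ·): A: 0.0862069; B: 0.0404523; C: 0.
Posterior ∝ prior × likelihood. Numerator for B: 0.666667·0.0404523 = 0.0269682.
Normalizing constant: 0.166667·0.0862069 + 0.666667·0.0404523 + 0.166667·0 = 0.041336.
P(B | observation) = 0.0269682 / 0.041336 = 0.652414.

0.652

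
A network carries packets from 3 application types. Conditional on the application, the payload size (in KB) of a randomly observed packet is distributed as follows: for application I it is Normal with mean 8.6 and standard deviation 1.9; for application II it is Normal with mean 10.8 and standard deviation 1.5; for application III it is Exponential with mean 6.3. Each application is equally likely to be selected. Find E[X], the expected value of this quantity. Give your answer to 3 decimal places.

Component means — I: 8.6; II: 10.8; III: 6.3.
E[X] = 0.333333·8.6 + 0.333333·10.8 + 0.333333·6.3 = 8.56667.

8.567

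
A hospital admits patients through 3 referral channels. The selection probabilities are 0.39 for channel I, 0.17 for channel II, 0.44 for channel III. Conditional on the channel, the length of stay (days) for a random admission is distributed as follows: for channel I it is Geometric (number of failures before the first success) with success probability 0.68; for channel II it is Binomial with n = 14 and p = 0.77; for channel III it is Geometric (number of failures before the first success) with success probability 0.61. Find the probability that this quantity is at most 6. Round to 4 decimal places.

0.8303

Conditional on each channel, P(X ≤ 6): I: 0.999656; II: 0.00604031; III: 0.998628.
By total probability, P(X ≤ 6) = 0.39·0.999656 + 0.17·0.00604031 + 0.44·0.998628 = 0.830289.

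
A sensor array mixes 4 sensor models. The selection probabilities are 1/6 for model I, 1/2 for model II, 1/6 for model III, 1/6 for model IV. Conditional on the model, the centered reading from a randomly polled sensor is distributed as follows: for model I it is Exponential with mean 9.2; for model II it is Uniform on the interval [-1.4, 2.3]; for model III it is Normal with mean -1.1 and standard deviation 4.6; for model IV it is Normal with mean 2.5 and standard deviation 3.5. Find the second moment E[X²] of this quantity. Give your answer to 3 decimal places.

35.697

For each component E[X²] = Var + (mean)², giving I: 169.28; II: 1.34333; III: 22.37; IV: 18.5.
Overall E[X²] = 0.166667·169.28 + 0.5·1.34333 + 0.166667·22.37 + 0.166667·18.5 = 35.6967.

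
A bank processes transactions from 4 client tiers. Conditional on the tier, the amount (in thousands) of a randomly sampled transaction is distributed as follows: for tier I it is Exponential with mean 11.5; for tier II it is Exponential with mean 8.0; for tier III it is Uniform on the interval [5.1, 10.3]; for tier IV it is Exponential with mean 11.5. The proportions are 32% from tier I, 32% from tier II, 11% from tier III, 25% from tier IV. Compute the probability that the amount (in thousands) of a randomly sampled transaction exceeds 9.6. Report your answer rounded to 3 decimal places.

Conditional on each tier, P(X > 9.6): I: 0.433969; II: 0.301194; III: 0.134615; IV: 0.433969.
By total probability, P(X > 9.6) = 0.32·0.433969 + 0.32·0.301194 + 0.11·0.134615 + 0.25·0.433969 = 0.358552.

0.359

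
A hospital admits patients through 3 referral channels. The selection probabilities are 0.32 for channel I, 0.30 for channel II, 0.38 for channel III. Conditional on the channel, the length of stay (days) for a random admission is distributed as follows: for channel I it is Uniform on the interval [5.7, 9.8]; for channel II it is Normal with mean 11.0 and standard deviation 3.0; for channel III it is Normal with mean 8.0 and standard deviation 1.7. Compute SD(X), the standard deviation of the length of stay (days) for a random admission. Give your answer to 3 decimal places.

Per component, I: μ=7.75, E[X²]=61.4633; II: μ=11, E[X²]=130; III: μ=8, E[X²]=66.89.
E[X] = 0.32·7.75 + 0.3·11 + 0.38·8 = 8.82.
E[X²] = 0.32·61.4633 + 0.3·130 + 0.38·66.89 = 84.0865.
Var(X) = E[X²] − (E[X])² = 84.0865 − 77.7924 = 6.29407.
SD(X) = √6.29407 = 2.5088.

2.509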